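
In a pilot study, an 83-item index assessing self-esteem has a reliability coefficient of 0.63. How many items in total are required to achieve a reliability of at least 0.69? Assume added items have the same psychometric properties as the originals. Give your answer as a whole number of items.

109

Spearman-Brown solved for the length factor n:
n = r_target (1 − r_old) / [ r_old (1 − r_target) ]
n = [0.69 × 0.37] / [0.63 × 0.31]
n = 0.2553 / 0.1953 ≈ 1.3072
So the test needs 1.3072 × 83 ≈ 108.50 items; rounding up, 109.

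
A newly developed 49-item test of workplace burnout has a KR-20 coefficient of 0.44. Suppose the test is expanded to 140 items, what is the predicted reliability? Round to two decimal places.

0.69

n = 140/49 = 2.8571
Spearman-Brown: r_new = n·r / (1 + (n − 1)·r)
r_new = (2.8571 × 0.44) / (1 + (2.8571 − 1) × 0.44)
     = 1.2571 / 1.8171 = 0.6918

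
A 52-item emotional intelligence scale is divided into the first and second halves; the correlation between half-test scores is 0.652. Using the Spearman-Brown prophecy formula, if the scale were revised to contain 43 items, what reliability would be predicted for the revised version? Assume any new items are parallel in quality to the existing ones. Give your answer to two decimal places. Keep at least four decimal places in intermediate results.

0.76

First correct the split-half correlation to full-test reliability: r_full = 2 × 0.652 / (1 + 0.652) ≈ 0.7893
Length factor from 52 to 43 items: n = 43/52 = 0.8269
r_new = n·r_full / (1 + (n − 1)·r_full) = 0.6527 / 0.8634 ≈ 0.7560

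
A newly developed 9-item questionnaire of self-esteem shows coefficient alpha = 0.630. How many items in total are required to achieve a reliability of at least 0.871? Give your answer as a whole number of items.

36

Spearman-Brown solved for the length factor n:
n = r_target (1 − r_old) / [ r_old (1 − r_target) ]
n = 0.871(1 − 0.630) / [0.630(1 − 0.871)]
  = 0.322270 / 0.081270 = 3.9654
Items needed = n × 9 = 3.9654 × 9 ≈ 35.69 → round up to 36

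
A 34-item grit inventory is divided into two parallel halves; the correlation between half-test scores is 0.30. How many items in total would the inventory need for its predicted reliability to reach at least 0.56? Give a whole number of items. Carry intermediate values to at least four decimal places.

51

Corrected full-test reliability: r_full = 2 × 0.30 / (1 + 0.30) ≈ 0.4615
Solve Spearman-Brown for n: n = 0.56(1 − 0.4615) / [0.4615(1 − 0.56)] = 1.4851
Required items = 1.4851 × 34 = 50.49, so 51 items.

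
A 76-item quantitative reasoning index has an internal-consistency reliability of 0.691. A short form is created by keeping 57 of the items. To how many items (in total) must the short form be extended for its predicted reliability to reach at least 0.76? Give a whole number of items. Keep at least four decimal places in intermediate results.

Short-form reliability: n = 57/76 = 0.7500; r_57 = n·r/(1+(n−1)r) ≈ 0.6265
Length factor from the short form to reach 0.76: n' = 0.76(1 − 0.6265) / [0.6265(1 − 0.76)] ≈ 1.8879
Items = 1.8879 × 57 ≈ 107.61 → 108

108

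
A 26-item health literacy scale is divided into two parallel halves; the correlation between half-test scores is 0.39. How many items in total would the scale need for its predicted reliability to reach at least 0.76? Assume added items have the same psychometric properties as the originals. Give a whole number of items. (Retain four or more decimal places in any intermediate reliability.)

65

Corrected full-test reliability: r_full = 2 × 0.39 / (1 + 0.39) ≈ 0.5612
Solve Spearman-Brown for n: n = 0.76(1 − 0.5612) / [0.5612(1 − 0.76)] = 2.4760
Required items = 2.4760 × 26 = 64.38, so 65 items.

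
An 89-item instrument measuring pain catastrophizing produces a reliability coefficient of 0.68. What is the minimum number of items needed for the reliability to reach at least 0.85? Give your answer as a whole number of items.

Invert Spearman-Brown to solve for n:
n = r*(1 − r) / [ r (1 − r*) ]
n = 0.85 × (1 − 0.68) / [ 0.68 × (1 − 0.85) ]
  = 0.2720 / 0.1020 = 2.6667
2.6667 × 89 = 237.34 → 238 items

238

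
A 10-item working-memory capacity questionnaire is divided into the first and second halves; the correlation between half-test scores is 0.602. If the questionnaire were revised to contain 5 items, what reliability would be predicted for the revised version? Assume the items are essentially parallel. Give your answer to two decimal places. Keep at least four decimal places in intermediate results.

Spearman-Brown correction (n = 2): r_full = 2·0.602/(1 + 0.602) = 0.7516
Length factor from 10 to 5 items: n = 5/10 = 0.5000
r_new = n·r_full / (1 + (n − 1)·r_full) = 0.3758 / 0.6242 ≈ 0.6021

0.60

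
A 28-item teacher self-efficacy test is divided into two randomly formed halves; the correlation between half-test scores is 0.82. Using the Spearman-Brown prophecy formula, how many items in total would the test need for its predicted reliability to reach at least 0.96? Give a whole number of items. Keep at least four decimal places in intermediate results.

r_full = 2(0.82)/(1 + 0.82) = 0.9011
n = r_tgt(1 − r_full) / [r_full(1 − r_tgt)] = 0.96 × 0.0989 / (0.9011 × 0.04) ≈ 2.6341
Items = 2.6341 × 28 ≈ 73.75 → 74

74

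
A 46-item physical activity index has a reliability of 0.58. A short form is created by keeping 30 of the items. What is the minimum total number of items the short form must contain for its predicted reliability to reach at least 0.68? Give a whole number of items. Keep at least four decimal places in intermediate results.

Short-form reliability: n = 30/46 = 0.6522; r_30 = n·r/(1+(n−1)r) ≈ 0.4739
Length factor from the short form to reach 0.68: n' = 0.68(1 − 0.4739) / [0.4739(1 − 0.68)] ≈ 2.3591
Total items = 2.3591 × 30 = 70.77, rounded up to 71.

71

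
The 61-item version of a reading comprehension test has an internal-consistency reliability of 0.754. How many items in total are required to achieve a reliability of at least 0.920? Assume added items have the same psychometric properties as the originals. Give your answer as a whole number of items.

n = 0.920 × (1 − 0.754) / [ 0.754 × (1 − 0.920) ]
  = 0.226320 / 0.060320 = 3.7520
So the test needs 3.7520 × 61 ≈ 228.87 items; rounding up, 229.

229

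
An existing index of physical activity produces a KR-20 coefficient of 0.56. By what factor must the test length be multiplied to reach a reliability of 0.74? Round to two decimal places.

2.24

Invert Spearman-Brown to solve for n:
n = r*(1 − r) / [ r (1 − r*) ]
n = 0.74(1 − 0.56) / [0.56(1 − 0.74)]
n = 0.3256 / 0.1456 ≈ 2.2363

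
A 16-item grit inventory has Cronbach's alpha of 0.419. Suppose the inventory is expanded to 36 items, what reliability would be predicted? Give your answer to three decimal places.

The new length is 36/16 = 2.25 times the old.
By Spearman-Brown, r_new = n r / (1 + (n − 1) r).
r_new = 2.25·0.419 / [1 + (2.25 − 1)·0.419]
r_new = 0.9427 / 1.5237 ≈ 0.6187

0.619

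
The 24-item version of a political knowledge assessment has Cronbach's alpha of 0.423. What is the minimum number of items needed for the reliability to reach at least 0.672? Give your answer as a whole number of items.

n = [0.672 × 0.577] / [0.423 × 0.328]
n = 0.387744 / 0.138744 ≈ 2.7947
2.7947 × 24 = 67.07 → 68 items

68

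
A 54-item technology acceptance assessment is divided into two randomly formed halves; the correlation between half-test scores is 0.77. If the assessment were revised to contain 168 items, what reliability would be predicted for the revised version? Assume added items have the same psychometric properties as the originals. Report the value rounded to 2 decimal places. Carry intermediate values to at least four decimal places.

Spearman-Brown correction (n = 2): r_full = 2·0.77/(1 + 0.77) = 0.8701
Then adjust to 168 items: n = 168/54 = 3.1111
r_new = n·r_full / (1 + (n − 1)·r_full) = 2.7070 / 2.8369 ≈ 0.9542

0.95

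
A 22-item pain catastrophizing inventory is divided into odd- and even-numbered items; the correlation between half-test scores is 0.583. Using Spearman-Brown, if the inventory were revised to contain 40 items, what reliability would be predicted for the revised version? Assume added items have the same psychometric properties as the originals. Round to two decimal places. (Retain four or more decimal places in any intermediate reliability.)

First correct the split-half correlation to full-test reliability: r_full = 2 × 0.583 / (1 + 0.583) ≈ 0.7366
Length factor from 22 to 40 items: n = 40/22 = 1.8182
r_new = n·r_full / (1 + (n − 1)·r_full) = 1.3393 / 1.6027 ≈ 0.8357

0.84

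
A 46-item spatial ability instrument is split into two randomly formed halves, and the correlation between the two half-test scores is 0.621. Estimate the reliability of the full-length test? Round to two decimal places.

0.77

The full test is twice the length of either half (n = 2).
r_full = 2(0.621) / (1 + 0.621)
r_full = 1.2420 / 1.6210 ≈ 0.7662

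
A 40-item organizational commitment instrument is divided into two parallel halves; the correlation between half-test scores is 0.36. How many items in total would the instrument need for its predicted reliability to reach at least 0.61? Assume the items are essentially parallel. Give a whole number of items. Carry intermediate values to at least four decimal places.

r_full = 2(0.36)/(1 + 0.36) = 0.5294
Solve Spearman-Brown for n: n = 0.61(1 − 0.5294) / [0.5294(1 − 0.61)] = 1.3904
Items = 1.3904 × 40 ≈ 55.62 → 56

56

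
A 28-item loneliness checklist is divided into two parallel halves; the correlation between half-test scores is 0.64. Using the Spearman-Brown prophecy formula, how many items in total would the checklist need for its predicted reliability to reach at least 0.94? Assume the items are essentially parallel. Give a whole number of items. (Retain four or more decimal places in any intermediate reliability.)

r_full = 2(0.64)/(1 + 0.64) = 0.7805
n = r_tgt(1 − r_full) / [r_full(1 − r_tgt)] = 0.94 × 0.2195 / (0.7805 × 0.06) ≈ 4.4059
Items = 4.4059 × 28 ≈ 123.37 → 124

124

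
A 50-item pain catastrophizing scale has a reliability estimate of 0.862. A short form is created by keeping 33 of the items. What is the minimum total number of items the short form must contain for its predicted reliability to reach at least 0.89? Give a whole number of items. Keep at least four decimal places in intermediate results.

65

First, r for the 33-item form: n = 33/50 = 0.6600, so r_33 = 0.6600·0.862/(1 + (0.6600 − 1)·0.862) = 0.8048
Then solve for n' with r_old = 0.8048, r_target = 0.89: n' = 0.89(1 − 0.8048)/[0.8048(1 − 0.89)] = 1.9624
Items = 1.9624 × 33 ≈ 64.76 → 65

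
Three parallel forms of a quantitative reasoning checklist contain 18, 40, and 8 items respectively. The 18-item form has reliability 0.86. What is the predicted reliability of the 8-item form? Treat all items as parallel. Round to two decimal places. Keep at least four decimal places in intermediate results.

0.73

The 40-item form is not needed; work directly from the 18-item form with n = 8/18 = 0.4444.
r_{8} = n·r / (1 + (n − 1)·r) = 0.3822 / 0.5222 ≈ 0.7319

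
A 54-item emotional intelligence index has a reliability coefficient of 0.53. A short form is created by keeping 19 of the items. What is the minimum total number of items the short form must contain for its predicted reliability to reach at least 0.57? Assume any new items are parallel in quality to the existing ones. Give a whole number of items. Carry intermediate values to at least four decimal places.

Short-form reliability: n = 19/54 = 0.3519; r_19 = n·r/(1+(n−1)r) ≈ 0.2841
Length factor from the short form to reach 0.57: n' = 0.57(1 − 0.2841) / [0.2841(1 − 0.57)] ≈ 3.3403
Total items = 3.3403 × 19 = 63.47, rounded up to 64.

64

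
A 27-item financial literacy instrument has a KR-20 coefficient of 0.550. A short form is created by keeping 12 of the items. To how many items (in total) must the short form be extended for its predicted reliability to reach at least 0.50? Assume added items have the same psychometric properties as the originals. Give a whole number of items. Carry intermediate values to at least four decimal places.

First, r for the 12-item form: n = 12/27 = 0.4444, so r_12 = 0.4444·0.550/(1 + (0.4444 − 1)·0.550) = 0.3520
Then solve for n' with r_old = 0.3520, r_target = 0.50: n' = 0.50(1 − 0.3520)/[0.3520(1 − 0.50)] = 1.8409
Items = 1.8409 × 12 ≈ 22.09 → 23

23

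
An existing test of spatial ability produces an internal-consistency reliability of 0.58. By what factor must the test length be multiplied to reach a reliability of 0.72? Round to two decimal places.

1.86

Rearranging the Spearman-Brown formula for n,
n = r_target (1 − r_old) / [ r_old (1 − r_target) ]
n = [0.72 × 0.42] / [0.58 × 0.28]
n = 0.3024 / 0.1624 ≈ 1.8621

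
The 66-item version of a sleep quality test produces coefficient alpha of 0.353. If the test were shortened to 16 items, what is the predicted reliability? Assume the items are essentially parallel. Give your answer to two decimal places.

0.12

Length ratio n = 16/66 = 0.2424
r_new = 0.2424·0.353 / [1 + (0.2424 − 1)·0.353]
     = 0.0856 / 0.7326 = 0.1168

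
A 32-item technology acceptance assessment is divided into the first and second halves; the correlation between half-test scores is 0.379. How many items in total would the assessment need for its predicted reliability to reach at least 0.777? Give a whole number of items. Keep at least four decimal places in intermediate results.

92

r_full = 2(0.379)/(1 + 0.379) = 0.5497
n = r_tgt(1 − r_full) / [r_full(1 − r_tgt)] = 0.777 × 0.4503 / (0.5497 × 0.223) ≈ 2.8543
Required items = 2.8543 × 32 = 91.34, so 92 items.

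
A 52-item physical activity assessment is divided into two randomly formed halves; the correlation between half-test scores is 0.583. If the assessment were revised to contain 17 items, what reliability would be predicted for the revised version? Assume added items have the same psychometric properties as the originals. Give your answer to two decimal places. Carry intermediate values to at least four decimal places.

0.48

Spearman-Brown correction (n = 2): r_full = 2·0.583/(1 + 0.583) = 0.7366
Length factor from 52 to 17 items: n = 17/52 = 0.3269
r_new = n·r_full / (1 + (n − 1)·r_full) = 0.2408 / 0.5042 ≈ 0.4776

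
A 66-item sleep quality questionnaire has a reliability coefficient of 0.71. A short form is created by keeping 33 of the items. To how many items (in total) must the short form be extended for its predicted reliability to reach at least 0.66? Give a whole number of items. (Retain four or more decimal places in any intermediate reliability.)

Short-form reliability: n = 33/66 = 0.5000; r_33 = n·r/(1+(n−1)r) ≈ 0.5504
Then solve for n' with r_old = 0.5504, r_target = 0.66: n' = 0.66(1 − 0.5504)/[0.5504(1 − 0.66)] = 1.5857
Total items = 1.5857 × 33 = 52.33, rounded up to 53.

53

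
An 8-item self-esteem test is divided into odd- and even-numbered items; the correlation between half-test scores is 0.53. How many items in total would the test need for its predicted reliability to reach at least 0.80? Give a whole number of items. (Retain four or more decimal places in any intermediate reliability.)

Corrected full-test reliability: r_full = 2 × 0.53 / (1 + 0.53) ≈ 0.6928
Solve Spearman-Brown for n: n = 0.80(1 − 0.6928) / [0.6928(1 − 0.80)] = 1.7737
Required items = 1.7737 × 8 = 14.19, so 15 items.

15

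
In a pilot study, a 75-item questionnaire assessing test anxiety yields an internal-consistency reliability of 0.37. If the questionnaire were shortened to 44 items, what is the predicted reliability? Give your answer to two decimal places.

Length ratio n = 44/75 = 0.5867
r_new = 0.5867·0.37 / [1 + (0.5867 − 1)·0.37]
r_new = 0.2171 / 0.8471 ≈ 0.2563

0.26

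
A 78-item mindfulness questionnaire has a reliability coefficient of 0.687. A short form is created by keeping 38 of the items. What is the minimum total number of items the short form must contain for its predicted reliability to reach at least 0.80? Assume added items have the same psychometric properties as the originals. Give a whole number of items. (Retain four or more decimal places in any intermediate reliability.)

First, r for the 38-item form: n = 38/78 = 0.4872, so r_38 = 0.4872·0.687/(1 + (0.4872 − 1)·0.687) = 0.5168
Length factor from the short form to reach 0.80: n' = 0.80(1 − 0.5168) / [0.5168(1 − 0.80)] ≈ 3.7399
Total items = 3.7399 × 38 = 142.12, rounded up to 143.

143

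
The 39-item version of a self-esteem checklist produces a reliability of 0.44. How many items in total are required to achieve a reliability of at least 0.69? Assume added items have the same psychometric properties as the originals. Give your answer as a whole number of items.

Invert Spearman-Brown to solve for n:
n = r_target (1 − r_old) / [ r_old (1 − r_target) ]
n = 0.69(1 − 0.44) / [0.44(1 − 0.69)]
  = 0.3864 / 0.1364 = 2.8328
2.8328 × 39 = 110.48 → 111 items

111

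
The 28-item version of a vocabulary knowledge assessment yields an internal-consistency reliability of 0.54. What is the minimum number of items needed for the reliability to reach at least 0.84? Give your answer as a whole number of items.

126

n = [0.84 × 0.46] / [0.54 × 0.16]
n = 0.3864 / 0.0864 ≈ 4.4722
Items needed = n × 28 = 4.4722 × 28 ≈ 125.22 → round up to 126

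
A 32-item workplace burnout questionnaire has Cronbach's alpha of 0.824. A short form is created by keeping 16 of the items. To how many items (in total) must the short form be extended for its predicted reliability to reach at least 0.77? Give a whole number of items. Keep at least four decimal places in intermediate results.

23

First, r for the 16-item form: n = 16/32 = 0.5000, so r_16 = 0.5000·0.824/(1 + (0.5000 − 1)·0.824) = 0.7007
Then solve for n' with r_old = 0.7007, r_target = 0.77: n' = 0.77(1 − 0.7007)/[0.7007(1 − 0.77)] = 1.4300
Total items = 1.4300 × 16 = 22.88, rounded up to 23.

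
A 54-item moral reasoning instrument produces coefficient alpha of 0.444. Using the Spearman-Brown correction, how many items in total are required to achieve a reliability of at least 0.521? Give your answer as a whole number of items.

74

n = 0.521(1 − 0.444) / [0.444(1 − 0.521)]
n = 0.289676 / 0.212676 ≈ 1.3621
Items needed = n × 54 = 1.3621 × 54 ≈ 73.55 → round up to 74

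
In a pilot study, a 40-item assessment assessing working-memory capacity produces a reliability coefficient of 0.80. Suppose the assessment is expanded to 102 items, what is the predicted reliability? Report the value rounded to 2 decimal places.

n = 102/40 = 2.55
Spearman-Brown: r_new = n·r / (1 + (n − 1)·r)
r_new = 2.55·0.80 / [1 + (2.55 − 1)·0.80]
r_new = 2.0400 / 2.2400 ≈ 0.9107

0.91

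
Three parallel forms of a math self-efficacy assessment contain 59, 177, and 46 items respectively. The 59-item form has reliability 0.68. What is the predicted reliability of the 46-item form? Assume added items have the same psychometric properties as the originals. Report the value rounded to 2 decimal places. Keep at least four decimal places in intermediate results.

0.62

The 177-item form is not needed; work directly from the 59-item form with n = 46/59 = 0.7797.
r_{46} = n·r / (1 + (n − 1)·r) = 0.5302 / 0.8502 ≈ 0.6236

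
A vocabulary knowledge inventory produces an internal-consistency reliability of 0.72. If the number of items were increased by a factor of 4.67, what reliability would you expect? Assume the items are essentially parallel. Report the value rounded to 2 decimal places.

0.92

Apply the Spearman-Brown prophecy formula, r' = nr / [1 + (n − 1)r]:
r_new = 4.67·0.72 / [1 + (4.67 − 1)·0.72]
r_new = 3.3624 / 3.6424 ≈ 0.9231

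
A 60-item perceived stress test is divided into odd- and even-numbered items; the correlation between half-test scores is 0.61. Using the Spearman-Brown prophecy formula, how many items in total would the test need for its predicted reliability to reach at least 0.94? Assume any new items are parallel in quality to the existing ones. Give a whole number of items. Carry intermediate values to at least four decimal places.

r_full = 2(0.61)/(1 + 0.61) = 0.7578
n = r_tgt(1 − r_full) / [r_full(1 − r_tgt)] = 0.94 × 0.2422 / (0.7578 × 0.06) ≈ 5.0072
Items = 5.0072 × 60 ≈ 300.43 → 301

301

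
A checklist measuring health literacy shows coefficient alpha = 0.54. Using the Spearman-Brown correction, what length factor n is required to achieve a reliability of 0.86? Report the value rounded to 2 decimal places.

n = 0.86(1 − 0.54) / [0.54(1 − 0.86)]
  = 0.3956 / 0.0756 = 5.2328

5.23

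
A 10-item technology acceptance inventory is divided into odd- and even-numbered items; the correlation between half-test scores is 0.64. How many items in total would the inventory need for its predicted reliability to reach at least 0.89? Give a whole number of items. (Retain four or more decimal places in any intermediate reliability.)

23

Corrected full-test reliability: r_full = 2 × 0.64 / (1 + 0.64) ≈ 0.7805
Solve Spearman-Brown for n: n = 0.89(1 − 0.7805) / [0.7805(1 − 0.89)] = 2.2754
Required items = 2.2754 × 10 = 22.75, so 23 items.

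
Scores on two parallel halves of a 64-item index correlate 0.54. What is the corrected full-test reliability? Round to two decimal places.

The full test is twice the length of either half (n = 2).
r_full = 2r_hh / (1 + r_hh) = 2 × 0.54 / (1 + 0.54)
r_full = 1.0800 / 1.5400 ≈ 0.7013

0.70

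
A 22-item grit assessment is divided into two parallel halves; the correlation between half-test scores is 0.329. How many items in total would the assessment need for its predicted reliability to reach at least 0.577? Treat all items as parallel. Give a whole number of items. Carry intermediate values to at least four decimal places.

Corrected full-test reliability: r_full = 2 × 0.329 / (1 + 0.329) ≈ 0.4951
Solve Spearman-Brown for n: n = 0.577(1 − 0.4951) / [0.4951(1 − 0.577)] = 1.3911
Items = 1.3911 × 22 ≈ 30.60 → 31

31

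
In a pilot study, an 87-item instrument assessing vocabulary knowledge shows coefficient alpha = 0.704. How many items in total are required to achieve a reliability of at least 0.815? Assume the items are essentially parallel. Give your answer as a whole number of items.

162

n = 0.815(1 − 0.704) / [0.704(1 − 0.815)]
  = 0.241240 / 0.130240 = 1.8523
So the test needs 1.8523 × 87 ≈ 161.15 items; rounding up, 162.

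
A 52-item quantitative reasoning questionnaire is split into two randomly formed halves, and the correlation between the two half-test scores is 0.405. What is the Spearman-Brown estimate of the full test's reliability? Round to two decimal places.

Apply the Spearman-Brown correction with n = 2:
r_full = 2r_hh / (1 + r_hh) = 2 × 0.405 / (1 + 0.405)
r_full = 0.8100 / 1.4050 ≈ 0.5765

0.58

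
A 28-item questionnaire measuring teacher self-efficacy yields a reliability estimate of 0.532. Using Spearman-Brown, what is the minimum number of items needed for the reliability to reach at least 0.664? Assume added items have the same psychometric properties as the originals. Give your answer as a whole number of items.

Spearman-Brown solved for the length factor n:
n = r*(1 − r) / [ r (1 − r*) ]
n = 0.664 × (1 − 0.532) / [ 0.532 × (1 − 0.664) ]
n = 0.310752 / 0.178752 ≈ 1.7385
1.7385 × 28 = 48.68 → 49 items

49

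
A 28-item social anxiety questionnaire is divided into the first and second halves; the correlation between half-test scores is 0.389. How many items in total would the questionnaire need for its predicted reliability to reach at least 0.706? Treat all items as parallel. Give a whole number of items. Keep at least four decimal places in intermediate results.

53

r_full = 2(0.389)/(1 + 0.389) = 0.5601
Solve Spearman-Brown for n: n = 0.706(1 − 0.5601) / [0.5601(1 − 0.706)] = 1.8860
Items = 1.8860 × 28 ≈ 52.81 → 53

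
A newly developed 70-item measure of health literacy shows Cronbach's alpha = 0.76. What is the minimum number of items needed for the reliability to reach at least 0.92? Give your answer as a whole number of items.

Spearman-Brown solved for the length factor n:
n = r*(1 − r) / [ r (1 − r*) ]
n = [0.92 × 0.24] / [0.76 × 0.08]
  = 0.2208 / 0.0608 = 3.6316
Items needed = n × 70 = 3.6316 × 70 ≈ 254.21 → round up to 255

255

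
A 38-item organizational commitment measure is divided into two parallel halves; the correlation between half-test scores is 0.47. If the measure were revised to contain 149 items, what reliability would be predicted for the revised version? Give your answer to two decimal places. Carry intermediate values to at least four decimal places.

0.87

Spearman-Brown correction (n = 2): r_full = 2·0.47/(1 + 0.47) = 0.6395
Length factor from 38 to 149 items: n = 149/38 = 3.9211
r_new = n·r_full / (1 + (n − 1)·r_full) = 2.5075 / 2.8680 ≈ 0.8743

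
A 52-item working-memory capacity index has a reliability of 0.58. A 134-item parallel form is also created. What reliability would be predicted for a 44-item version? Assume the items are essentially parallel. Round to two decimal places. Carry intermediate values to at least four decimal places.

The 134-item form is not needed; work directly from the 52-item form with n = 44/52 = 0.8462.
r_{44} = n·r / (1 + (n − 1)·r) = 0.4908 / 0.9108 ≈ 0.5389

0.54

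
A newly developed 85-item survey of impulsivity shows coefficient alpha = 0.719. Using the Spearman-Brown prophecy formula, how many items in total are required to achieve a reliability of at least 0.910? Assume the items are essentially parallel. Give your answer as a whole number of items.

336

n = 0.910(1 − 0.719) / [0.719(1 − 0.910)]
n = 0.255710 / 0.064710 ≈ 3.9516
So the test needs 3.9516 × 85 ≈ 335.89 items; rounding up, 336.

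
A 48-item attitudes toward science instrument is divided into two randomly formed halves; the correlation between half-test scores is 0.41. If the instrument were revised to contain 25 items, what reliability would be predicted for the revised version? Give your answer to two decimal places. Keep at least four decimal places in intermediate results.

Full-test reliability from the split-half r: r_full = 2(0.41)/(1 + 0.41) = 0.5816
Length factor from 48 to 25 items: n = 25/48 = 0.5208
r_new = n·r_full / (1 + (n − 1)·r_full) = 0.3029 / 0.7213 ≈ 0.4199

0.42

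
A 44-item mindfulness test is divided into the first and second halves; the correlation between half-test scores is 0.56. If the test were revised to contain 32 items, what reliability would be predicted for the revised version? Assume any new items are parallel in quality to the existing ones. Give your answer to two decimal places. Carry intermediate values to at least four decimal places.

Full-test reliability from the split-half r: r_full = 2(0.56)/(1 + 0.56) = 0.7179
Length factor from 44 to 32 items: n = 32/44 = 0.7273
r_new = n·r_full / (1 + (n − 1)·r_full) = 0.5221 / 0.8042 ≈ 0.6492

0.65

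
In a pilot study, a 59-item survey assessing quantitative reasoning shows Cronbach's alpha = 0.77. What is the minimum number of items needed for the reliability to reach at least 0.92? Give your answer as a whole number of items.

n = 0.92 × (1 − 0.77) / [ 0.77 × (1 − 0.92) ]
n = 0.2116 / 0.0616 ≈ 3.4351
Items needed = n × 59 = 3.4351 × 59 ≈ 202.67 → round up to 203

203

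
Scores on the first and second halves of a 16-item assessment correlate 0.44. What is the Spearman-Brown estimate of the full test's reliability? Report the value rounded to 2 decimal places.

Each half is half the length of the full test, so the full test is n = 2 times a half.
r_full = 2r_hh / (1 + r_hh) = 2 × 0.44 / (1 + 0.44)
r_full = 0.8800 / 1.4400 ≈ 0.6111

0.61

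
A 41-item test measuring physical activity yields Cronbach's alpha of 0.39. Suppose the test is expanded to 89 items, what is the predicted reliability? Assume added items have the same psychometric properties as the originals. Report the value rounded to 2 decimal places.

Length ratio n = 89/41 = 2.1707
By Spearman-Brown, r_new = n r / (1 + (n − 1) r).
r_new = (2.1707 × 0.39) / (1 + (2.1707 − 1) × 0.39)
     = 0.8466 / 1.4566 = 0.5812

0.58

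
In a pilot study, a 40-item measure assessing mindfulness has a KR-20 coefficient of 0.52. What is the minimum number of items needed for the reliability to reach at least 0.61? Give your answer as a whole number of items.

Rearranging the Spearman-Brown formula for n,
n = r_target (1 − r_old) / [ r_old (1 − r_target) ]
n = 0.61 × (1 − 0.52) / [ 0.52 × (1 − 0.61) ]
  = 0.2928 / 0.2028 = 1.4438
So the test needs 1.4438 × 40 ≈ 57.75 items; rounding up, 58.

58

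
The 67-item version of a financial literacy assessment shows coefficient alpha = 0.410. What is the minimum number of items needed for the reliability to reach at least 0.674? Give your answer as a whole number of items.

200

n = 0.674 × (1 − 0.410) / [ 0.410 × (1 − 0.674) ]
n = 0.397660 / 0.133660 ≈ 2.9752
Items needed = n × 67 = 2.9752 × 67 ≈ 199.34 → round up to 200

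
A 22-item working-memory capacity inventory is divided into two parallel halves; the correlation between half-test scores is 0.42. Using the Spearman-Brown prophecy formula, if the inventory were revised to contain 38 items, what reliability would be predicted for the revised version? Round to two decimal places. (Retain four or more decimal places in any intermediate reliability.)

Spearman-Brown correction (n = 2): r_full = 2·0.42/(1 + 0.42) = 0.5915
Then adjust to 38 items: n = 38/22 = 1.7273
r_new = n·r_full / (1 + (n − 1)·r_full) = 1.0217 / 1.4302 ≈ 0.7144

0.71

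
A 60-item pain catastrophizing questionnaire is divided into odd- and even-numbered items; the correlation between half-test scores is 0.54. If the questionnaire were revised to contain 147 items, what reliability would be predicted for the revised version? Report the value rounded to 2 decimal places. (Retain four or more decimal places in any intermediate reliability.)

Spearman-Brown correction (n = 2): r_full = 2·0.54/(1 + 0.54) = 0.7013
Length factor from 60 to 147 items: n = 147/60 = 2.4500
r_new = n·r_full / (1 + (n − 1)·r_full) = 1.7182 / 2.0169 ≈ 0.8519

0.85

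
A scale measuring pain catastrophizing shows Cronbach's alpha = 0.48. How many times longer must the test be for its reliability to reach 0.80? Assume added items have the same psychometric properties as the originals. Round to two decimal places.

4.33

n = 0.80(1 − 0.48) / [0.48(1 − 0.80)]
  = 0.4160 / 0.0960 = 4.3333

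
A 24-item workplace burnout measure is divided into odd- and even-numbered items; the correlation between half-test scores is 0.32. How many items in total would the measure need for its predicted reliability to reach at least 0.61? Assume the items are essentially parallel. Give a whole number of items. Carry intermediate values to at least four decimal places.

40

r_full = 2(0.32)/(1 + 0.32) = 0.4848
Solve Spearman-Brown for n: n = 0.61(1 − 0.4848) / [0.4848(1 − 0.61)] = 1.6622
Required items = 1.6622 × 24 = 39.89, so 40 items.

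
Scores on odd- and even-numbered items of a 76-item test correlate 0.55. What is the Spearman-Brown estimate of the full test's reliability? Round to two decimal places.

The full test is twice the length of either half (n = 2).
r_full = 2r_hh / (1 + r_hh) = 2 × 0.55 / (1 + 0.55)
       = 1.1000 / 1.5500 = 0.7097

0.71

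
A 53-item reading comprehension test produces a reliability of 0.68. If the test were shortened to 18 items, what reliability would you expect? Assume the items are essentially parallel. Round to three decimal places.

The new length is 18/53 = 0.3396 times the old.
Apply the Spearman-Brown prophecy formula, r' = nr / [1 + (n − 1)r]:
r_new = (0.3396 × 0.68) / (1 + (0.3396 − 1) × 0.68)
     = 0.2309 / 0.5509 = 0.4191

0.419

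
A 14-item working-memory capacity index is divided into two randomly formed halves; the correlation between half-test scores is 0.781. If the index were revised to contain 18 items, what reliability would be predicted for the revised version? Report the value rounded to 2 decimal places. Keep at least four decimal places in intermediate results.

0.90

First correct the split-half correlation to full-test reliability: r_full = 2 × 0.781 / (1 + 0.781) ≈ 0.8770
Length factor from 14 to 18 items: n = 18/14 = 1.2857
r_new = n·r_full / (1 + (n − 1)·r_full) = 1.1276 / 1.2506 ≈ 0.9016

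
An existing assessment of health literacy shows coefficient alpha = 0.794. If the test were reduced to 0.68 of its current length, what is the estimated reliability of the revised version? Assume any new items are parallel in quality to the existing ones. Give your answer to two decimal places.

0.72

r_new = (0.68 × 0.794) / (1 + (0.68 − 1) × 0.794)
r_new = 0.5399 / 0.7459 ≈ 0.7238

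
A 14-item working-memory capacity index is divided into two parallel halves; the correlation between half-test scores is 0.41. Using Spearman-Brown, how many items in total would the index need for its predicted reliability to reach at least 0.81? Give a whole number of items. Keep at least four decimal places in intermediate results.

Corrected full-test reliability: r_full = 2 × 0.41 / (1 + 0.41) ≈ 0.5816
n = r_tgt(1 − r_full) / [r_full(1 − r_tgt)] = 0.81 × 0.4184 / (0.5816 × 0.19) ≈ 3.0669
Required items = 3.0669 × 14 = 42.94, so 43 items.

43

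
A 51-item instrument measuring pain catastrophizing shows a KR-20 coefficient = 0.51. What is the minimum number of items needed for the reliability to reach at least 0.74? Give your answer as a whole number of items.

Rearranging the Spearman-Brown formula for n,
n = r_target (1 − r_old) / [ r_old (1 − r_target) ]
n = 0.74 × (1 − 0.51) / [ 0.51 × (1 − 0.74) ]
n = 0.3626 / 0.1326 ≈ 2.7345
2.7345 × 51 = 139.46 → 140 items

140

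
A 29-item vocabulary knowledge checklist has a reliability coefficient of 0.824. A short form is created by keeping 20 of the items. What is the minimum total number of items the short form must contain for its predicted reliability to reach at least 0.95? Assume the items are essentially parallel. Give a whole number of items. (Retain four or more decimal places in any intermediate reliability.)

118

First, r for the 20-item form: n = 20/29 = 0.6897, so r_20 = 0.6897·0.824/(1 + (0.6897 − 1)·0.824) = 0.7635
Length factor from the short form to reach 0.95: n' = 0.95(1 − 0.7635) / [0.7635(1 − 0.95)] ≈ 5.8854
Items = 5.8854 × 20 ≈ 117.71 → 118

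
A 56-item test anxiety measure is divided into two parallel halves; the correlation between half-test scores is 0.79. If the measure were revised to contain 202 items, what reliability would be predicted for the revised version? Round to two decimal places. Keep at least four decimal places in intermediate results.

0.96

Full-test reliability from the split-half r: r_full = 2(0.79)/(1 + 0.79) = 0.8827
Length factor from 56 to 202 items: n = 202/56 = 3.6071
r_new = n·r_full / (1 + (n − 1)·r_full) = 3.1840 / 3.3013 ≈ 0.9645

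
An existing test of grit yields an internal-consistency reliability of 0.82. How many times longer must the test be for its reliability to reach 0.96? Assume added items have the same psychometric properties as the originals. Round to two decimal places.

Invert Spearman-Brown to solve for n:
n = r*(1 − r) / [ r (1 − r*) ]
n = 0.96 × (1 − 0.82) / [ 0.82 × (1 − 0.96) ]
  = 0.1728 / 0.0328 = 5.2683

5.27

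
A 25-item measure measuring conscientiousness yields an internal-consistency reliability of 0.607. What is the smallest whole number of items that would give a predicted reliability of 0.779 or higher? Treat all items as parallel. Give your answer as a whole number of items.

n = 0.779 × (1 − 0.607) / [ 0.607 × (1 − 0.779) ]
n = 0.306147 / 0.134147 ≈ 2.2822
So the test needs 2.2822 × 25 ≈ 57.05 items; rounding up, 58.

58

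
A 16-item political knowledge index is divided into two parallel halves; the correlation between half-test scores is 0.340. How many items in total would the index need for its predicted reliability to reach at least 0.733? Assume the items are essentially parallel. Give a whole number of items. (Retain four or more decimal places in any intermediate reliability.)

43

Corrected full-test reliability: r_full = 2 × 0.340 / (1 + 0.340) ≈ 0.5075
n = r_tgt(1 − r_full) / [r_full(1 − r_tgt)] = 0.733 × 0.4925 / (0.5075 × 0.267) ≈ 2.6642
Required items = 2.6642 × 16 = 42.63, so 43 items.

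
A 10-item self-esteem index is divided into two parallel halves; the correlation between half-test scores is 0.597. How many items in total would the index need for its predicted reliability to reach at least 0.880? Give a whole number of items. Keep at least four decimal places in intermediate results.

25

Corrected full-test reliability: r_full = 2 × 0.597 / (1 + 0.597) ≈ 0.7477
n = r_tgt(1 − r_full) / [r_full(1 − r_tgt)] = 0.880 × 0.2523 / (0.7477 × 0.120) ≈ 2.4745
Required items = 2.4745 × 10 = 24.74, so 25 items.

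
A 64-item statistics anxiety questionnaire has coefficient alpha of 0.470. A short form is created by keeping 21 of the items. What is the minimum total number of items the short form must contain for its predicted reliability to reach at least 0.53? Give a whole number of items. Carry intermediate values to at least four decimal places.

First, r for the 21-item form: n = 21/64 = 0.3281, so r_21 = 0.3281·0.470/(1 + (0.3281 − 1)·0.470) = 0.2254
Length factor from the short form to reach 0.53: n' = 0.53(1 − 0.2254) / [0.2254(1 − 0.53)] ≈ 3.8753
Total items = 3.8753 × 21 = 81.38, rounded up to 82.

82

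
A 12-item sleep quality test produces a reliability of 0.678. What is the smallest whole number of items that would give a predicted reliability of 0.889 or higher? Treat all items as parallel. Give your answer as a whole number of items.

46

Invert Spearman-Brown to solve for n:
n = r_target (1 − r_old) / [ r_old (1 − r_target) ]
n = [0.889 × 0.322] / [0.678 × 0.111]
n = 0.286258 / 0.075258 ≈ 3.8037
Items needed = n × 12 = 3.8037 × 12 ≈ 45.64 → round up to 46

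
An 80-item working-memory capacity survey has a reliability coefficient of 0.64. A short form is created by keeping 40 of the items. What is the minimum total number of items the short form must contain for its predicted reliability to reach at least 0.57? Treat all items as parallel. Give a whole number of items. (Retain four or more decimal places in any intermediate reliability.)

Short-form reliability: n = 40/80 = 0.5000; r_40 = n·r/(1+(n−1)r) ≈ 0.4706
Then solve for n' with r_old = 0.4706, r_target = 0.57: n' = 0.57(1 − 0.4706)/[0.4706(1 − 0.57)] = 1.4912
Items = 1.4912 × 40 ≈ 59.65 → 60

60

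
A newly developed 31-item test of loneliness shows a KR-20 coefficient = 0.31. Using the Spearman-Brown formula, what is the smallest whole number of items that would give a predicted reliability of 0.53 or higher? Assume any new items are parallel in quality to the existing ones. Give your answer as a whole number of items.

Invert Spearman-Brown to solve for n:
n = r_target (1 − r_old) / [ r_old (1 − r_target) ]
n = [0.53 × 0.69] / [0.31 × 0.47]
n = 0.3657 / 0.1457 ≈ 2.5100
Items needed = n × 31 = 2.5100 × 31 ≈ 77.81 → round up to 78

78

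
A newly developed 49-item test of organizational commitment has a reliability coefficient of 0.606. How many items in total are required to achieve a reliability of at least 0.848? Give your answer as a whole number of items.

178

Rearranging the Spearman-Brown formula for n,
n = r_target (1 − r_old) / [ r_old (1 − r_target) ]
n = 0.848(1 − 0.606) / [0.606(1 − 0.848)]
n = 0.334112 / 0.092112 ≈ 3.6272
3.6272 × 49 = 177.73 → 178 items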